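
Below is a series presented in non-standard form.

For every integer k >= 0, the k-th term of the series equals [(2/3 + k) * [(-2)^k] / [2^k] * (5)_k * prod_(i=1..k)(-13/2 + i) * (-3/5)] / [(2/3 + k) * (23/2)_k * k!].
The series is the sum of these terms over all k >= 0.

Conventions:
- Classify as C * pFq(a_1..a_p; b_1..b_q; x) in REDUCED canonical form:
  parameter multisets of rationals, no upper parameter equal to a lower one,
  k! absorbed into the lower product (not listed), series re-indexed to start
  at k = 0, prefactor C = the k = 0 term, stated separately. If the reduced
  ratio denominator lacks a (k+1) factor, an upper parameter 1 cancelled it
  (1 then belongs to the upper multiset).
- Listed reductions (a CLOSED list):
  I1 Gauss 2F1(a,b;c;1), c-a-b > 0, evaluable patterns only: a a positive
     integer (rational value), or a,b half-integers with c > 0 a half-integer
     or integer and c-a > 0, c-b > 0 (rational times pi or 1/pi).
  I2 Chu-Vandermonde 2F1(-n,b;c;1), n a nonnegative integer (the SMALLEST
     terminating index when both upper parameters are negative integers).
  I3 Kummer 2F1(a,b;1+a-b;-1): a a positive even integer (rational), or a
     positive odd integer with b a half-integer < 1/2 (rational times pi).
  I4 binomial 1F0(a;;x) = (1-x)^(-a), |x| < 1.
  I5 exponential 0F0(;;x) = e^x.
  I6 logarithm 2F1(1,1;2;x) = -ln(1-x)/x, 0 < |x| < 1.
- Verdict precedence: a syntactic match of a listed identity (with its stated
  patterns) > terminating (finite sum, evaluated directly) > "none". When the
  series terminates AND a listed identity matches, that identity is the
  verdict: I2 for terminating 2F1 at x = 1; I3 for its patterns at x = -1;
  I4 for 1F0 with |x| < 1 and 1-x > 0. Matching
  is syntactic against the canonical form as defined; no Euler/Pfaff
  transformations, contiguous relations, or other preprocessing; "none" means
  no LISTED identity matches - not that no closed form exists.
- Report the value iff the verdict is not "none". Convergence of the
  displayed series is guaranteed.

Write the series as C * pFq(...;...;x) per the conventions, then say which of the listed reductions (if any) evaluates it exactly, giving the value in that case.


This is -3/5 * 2F1(-11/2, 5; 23/2; -1) in reduced canonical form. Verdict at x = -1: the Kummer evaluation I3 matches (x = -1; c = 23/2 equals 1+a-b for upper {-11/2, 5}: listed pattern). Exact value: (-26189163/16777216) * pi.

First insight: x = (-1) and the running product (C = -3/5) telescopes to a rising factorial.
Consecutive-term ratio: r(k) = (-1) * (k-11/2) (k+5) / [(k+23/2) (k+1)] - rational in k, leading ratio (-1); with t_0 = -3/5, classification follows.


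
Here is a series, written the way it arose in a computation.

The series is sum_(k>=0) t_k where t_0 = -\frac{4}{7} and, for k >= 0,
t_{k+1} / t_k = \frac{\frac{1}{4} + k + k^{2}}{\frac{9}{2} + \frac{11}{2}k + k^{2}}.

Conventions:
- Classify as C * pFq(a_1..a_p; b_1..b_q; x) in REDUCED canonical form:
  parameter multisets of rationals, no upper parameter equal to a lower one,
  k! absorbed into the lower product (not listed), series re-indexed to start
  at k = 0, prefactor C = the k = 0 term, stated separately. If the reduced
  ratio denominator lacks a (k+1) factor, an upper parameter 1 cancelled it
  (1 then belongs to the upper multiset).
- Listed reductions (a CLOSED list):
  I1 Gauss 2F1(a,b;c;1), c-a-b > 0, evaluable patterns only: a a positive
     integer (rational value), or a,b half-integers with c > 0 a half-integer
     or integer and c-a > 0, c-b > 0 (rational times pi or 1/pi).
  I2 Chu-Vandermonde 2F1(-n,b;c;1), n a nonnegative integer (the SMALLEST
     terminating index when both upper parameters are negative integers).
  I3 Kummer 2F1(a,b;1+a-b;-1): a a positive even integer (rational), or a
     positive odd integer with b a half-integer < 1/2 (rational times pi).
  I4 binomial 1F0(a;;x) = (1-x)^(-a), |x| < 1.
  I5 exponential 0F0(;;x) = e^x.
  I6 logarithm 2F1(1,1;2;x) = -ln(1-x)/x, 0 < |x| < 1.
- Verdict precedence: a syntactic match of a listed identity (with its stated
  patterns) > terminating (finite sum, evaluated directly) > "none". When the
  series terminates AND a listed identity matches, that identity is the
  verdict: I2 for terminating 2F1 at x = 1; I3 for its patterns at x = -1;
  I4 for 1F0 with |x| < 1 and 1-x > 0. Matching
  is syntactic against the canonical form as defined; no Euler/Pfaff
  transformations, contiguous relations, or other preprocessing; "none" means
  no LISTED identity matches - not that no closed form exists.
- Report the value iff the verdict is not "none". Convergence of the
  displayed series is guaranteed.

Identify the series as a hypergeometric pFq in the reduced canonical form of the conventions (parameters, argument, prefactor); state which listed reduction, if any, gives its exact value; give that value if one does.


Classification (C = -\frac{4}{7}): 2F1 with upper {\frac{1}{2}, \frac{1}{2}}, lower {\frac{9}{2}}, argument x = 1. Verdict (x = 1): the half-integer Gauss pattern (I1) applies (x = 1; upper {\frac{1}{2}, \frac{1}{2}} half-integers, c = \frac{9}{2} in the evaluable pattern). Hence: \left(-\frac{25}{128}\right) \cdot \pi.

Key step: x = 1 and factor the ratio over Q (C = -4/7): negated roots = parameters.
Consecutive-term ratio: r(k) = 1 * (k+\frac{1}{2}) (k+\frac{1}{2}) / [(k+\frac{9}{2}) (k+1)] - rational in k, leading ratio 1; with t_0 = -\frac{4}{7}, classification follows.


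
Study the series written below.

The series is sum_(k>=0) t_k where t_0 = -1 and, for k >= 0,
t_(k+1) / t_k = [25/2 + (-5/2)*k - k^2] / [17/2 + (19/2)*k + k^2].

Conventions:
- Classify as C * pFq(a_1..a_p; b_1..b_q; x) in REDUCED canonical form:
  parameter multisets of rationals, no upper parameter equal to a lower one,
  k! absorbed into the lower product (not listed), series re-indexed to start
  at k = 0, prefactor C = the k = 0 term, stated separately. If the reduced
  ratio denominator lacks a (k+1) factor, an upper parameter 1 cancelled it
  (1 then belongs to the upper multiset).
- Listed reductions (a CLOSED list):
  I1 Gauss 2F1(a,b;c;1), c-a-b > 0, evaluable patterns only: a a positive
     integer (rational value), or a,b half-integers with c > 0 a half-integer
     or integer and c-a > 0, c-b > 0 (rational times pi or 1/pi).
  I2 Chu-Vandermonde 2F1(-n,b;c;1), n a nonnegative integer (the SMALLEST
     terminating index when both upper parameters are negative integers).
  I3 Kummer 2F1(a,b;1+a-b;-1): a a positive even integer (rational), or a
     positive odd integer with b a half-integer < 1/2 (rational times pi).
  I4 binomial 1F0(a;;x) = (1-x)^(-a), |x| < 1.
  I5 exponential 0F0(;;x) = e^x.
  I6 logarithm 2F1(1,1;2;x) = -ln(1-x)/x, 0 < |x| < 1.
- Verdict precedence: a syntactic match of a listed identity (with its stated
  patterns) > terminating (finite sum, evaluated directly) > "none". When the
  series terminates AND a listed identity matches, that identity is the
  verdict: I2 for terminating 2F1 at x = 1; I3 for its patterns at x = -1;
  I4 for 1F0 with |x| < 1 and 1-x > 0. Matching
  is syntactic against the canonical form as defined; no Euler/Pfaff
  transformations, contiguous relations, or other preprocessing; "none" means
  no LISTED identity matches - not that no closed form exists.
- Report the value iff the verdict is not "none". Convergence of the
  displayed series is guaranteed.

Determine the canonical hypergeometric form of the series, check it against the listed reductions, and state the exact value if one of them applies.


Key observation: from the first term -1: factor the ratio over Q (prefactor -1): negated roots = parameters.
Adjacent-term ratio: r(k) = (-1) * (k-5/2) (k+5) / [(k+17/2) (k+1)] - rational in k, leading ratio (-1); with t_0 = -1, classification follows.

This is -1 * 2F1(-5/2, 5; 17/2; -1) in reduced canonical form. Verdict (x = -1): Kummer (I3) applies (x = -1; c = 17/2 equals 1+a-b for upper {-5/2, 5}: listed pattern). Exact value: (-135135/131072) * pi.


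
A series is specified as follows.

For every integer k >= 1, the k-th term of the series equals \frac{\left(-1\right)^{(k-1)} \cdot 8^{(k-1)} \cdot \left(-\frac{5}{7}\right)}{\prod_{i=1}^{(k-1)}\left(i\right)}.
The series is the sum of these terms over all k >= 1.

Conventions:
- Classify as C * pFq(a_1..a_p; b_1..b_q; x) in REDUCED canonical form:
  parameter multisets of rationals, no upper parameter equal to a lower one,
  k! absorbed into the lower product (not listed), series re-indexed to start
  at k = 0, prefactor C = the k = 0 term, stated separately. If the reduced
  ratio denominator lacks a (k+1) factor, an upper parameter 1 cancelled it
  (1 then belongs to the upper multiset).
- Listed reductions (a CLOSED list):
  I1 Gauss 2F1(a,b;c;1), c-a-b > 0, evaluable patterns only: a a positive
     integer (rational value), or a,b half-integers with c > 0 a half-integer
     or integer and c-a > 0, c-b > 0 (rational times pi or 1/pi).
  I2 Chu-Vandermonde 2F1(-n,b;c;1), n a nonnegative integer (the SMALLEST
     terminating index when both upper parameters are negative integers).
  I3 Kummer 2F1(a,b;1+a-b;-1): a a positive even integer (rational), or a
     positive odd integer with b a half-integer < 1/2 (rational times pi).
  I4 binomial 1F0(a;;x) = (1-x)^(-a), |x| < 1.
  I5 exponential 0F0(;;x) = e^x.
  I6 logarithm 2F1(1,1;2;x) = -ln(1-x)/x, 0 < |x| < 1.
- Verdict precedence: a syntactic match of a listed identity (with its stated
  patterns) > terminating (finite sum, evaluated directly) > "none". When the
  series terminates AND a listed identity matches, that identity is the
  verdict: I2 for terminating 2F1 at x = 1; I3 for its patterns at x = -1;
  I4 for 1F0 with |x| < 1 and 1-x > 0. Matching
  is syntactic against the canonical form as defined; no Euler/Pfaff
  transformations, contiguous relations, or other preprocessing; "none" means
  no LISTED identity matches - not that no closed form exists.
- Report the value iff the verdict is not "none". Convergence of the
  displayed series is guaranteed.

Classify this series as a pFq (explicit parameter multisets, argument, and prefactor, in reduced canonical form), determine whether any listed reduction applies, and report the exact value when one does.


Structural cue: from the first term -\frac{5}{7}: the product of the first k integers (prefactor -5/7) is k!.
Adjacent-term ratio: r(k) = -8 * 1 / [(k+1)] - rational in k. x = -8; t_0 = -\frac{5}{7}; negate the roots.

With C = -\frac{5}{7}: the canonical form is 0F0(-; -; -8). Verdict: the exponential series (I5) matches (the 0F0 exponential series at x = -8). Value: \left(-\frac{5}{7}\right) \cdot e^{-8}.


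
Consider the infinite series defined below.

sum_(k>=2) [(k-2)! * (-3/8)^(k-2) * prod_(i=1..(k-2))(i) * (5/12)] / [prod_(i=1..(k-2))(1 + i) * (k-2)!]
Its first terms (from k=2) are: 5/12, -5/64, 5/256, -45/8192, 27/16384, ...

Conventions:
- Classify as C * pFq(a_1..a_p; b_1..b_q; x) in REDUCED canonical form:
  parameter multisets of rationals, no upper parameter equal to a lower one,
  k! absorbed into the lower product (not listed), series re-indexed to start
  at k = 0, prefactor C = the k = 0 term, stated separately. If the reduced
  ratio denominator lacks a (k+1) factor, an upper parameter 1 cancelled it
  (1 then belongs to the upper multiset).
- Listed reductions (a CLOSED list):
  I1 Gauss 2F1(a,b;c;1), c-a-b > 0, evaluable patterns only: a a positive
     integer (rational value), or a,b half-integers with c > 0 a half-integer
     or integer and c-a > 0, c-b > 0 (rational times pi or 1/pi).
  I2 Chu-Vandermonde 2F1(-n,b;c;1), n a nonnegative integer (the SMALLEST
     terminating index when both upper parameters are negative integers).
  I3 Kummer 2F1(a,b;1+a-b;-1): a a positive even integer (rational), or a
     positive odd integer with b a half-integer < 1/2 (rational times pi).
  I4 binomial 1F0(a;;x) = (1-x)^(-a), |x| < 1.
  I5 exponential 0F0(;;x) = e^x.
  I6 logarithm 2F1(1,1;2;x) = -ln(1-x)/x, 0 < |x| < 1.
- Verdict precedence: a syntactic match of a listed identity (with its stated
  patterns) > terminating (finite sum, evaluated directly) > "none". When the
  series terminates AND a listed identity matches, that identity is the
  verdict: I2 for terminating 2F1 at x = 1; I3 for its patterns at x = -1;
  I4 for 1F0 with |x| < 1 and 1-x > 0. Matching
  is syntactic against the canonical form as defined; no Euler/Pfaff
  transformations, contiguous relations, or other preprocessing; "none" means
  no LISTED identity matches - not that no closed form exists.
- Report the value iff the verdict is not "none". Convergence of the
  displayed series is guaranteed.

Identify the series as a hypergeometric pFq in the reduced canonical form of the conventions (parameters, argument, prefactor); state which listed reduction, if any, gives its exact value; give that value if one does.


Key step: with t_0 = 5/12, the factorial ratio (C = 5/12, x = -3/8) (k+a-1)!/(a-1)! is a rising factorial (a)_k.
Ratio: r(k) = (-3/8) * (k+1) (k+1) / [(k+2) (k+1)] - poly over poly, x = (-3/8) from leading terms; C = 5/12 at k = 0.

The series (x = -3/8) is 2F1: upper {1, 1}, lower {2}, prefactor 5/12. Verdict: the logarithmic series (I6) fires (the logarithm: parameters (1,1;2), x = -3/8). Hence: (10/9) * ln(11/8).


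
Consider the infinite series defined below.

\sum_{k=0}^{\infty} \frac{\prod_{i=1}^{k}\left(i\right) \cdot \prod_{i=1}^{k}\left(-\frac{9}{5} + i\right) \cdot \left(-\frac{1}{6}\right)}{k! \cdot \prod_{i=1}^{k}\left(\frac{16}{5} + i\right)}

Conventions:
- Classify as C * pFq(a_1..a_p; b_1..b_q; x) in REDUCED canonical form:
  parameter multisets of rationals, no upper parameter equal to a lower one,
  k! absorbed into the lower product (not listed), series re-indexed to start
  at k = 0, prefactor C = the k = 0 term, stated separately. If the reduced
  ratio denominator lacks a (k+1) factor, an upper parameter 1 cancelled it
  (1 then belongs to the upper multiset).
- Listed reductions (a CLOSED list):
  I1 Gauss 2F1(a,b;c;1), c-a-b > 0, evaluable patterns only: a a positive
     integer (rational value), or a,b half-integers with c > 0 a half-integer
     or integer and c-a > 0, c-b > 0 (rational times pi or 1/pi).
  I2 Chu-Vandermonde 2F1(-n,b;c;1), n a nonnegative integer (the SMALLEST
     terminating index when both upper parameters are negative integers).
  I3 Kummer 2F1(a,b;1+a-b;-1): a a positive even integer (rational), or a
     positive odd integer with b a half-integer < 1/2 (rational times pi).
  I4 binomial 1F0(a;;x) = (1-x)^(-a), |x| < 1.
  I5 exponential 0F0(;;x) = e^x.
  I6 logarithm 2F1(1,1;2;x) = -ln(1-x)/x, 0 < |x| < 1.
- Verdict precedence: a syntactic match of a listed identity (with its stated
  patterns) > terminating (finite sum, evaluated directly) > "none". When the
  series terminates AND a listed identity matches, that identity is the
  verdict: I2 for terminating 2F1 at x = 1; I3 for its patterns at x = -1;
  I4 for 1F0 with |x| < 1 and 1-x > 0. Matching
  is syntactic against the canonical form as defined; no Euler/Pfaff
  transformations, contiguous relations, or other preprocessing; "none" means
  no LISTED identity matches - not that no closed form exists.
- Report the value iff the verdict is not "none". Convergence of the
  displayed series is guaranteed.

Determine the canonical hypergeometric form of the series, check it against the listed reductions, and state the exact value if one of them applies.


Reduced: x = 1, 2F1, upper = {-\frac{4}{5}, 1}, lower = {\frac{21}{5}}, C = -\frac{1}{6}. Verdict: Gauss (I1, integer-parameter pattern) fires (x = 1: the Gamma ratio telescopes since c-a-b = 4 > 0 and a = 1 in Z>0). Sum: -\frac{2}{15}.

The tell: x = 1 and the running product (C = -1/6) telescopes to a rising factorial.
Adjacent-term ratio: r(k) = 1 * (k-\frac{4}{5}) (k+1) / [(k+\frac{21}{5}) (k+1)] - rational in k, leading ratio 1; with t_0 = -\frac{1}{6}, classification follows.


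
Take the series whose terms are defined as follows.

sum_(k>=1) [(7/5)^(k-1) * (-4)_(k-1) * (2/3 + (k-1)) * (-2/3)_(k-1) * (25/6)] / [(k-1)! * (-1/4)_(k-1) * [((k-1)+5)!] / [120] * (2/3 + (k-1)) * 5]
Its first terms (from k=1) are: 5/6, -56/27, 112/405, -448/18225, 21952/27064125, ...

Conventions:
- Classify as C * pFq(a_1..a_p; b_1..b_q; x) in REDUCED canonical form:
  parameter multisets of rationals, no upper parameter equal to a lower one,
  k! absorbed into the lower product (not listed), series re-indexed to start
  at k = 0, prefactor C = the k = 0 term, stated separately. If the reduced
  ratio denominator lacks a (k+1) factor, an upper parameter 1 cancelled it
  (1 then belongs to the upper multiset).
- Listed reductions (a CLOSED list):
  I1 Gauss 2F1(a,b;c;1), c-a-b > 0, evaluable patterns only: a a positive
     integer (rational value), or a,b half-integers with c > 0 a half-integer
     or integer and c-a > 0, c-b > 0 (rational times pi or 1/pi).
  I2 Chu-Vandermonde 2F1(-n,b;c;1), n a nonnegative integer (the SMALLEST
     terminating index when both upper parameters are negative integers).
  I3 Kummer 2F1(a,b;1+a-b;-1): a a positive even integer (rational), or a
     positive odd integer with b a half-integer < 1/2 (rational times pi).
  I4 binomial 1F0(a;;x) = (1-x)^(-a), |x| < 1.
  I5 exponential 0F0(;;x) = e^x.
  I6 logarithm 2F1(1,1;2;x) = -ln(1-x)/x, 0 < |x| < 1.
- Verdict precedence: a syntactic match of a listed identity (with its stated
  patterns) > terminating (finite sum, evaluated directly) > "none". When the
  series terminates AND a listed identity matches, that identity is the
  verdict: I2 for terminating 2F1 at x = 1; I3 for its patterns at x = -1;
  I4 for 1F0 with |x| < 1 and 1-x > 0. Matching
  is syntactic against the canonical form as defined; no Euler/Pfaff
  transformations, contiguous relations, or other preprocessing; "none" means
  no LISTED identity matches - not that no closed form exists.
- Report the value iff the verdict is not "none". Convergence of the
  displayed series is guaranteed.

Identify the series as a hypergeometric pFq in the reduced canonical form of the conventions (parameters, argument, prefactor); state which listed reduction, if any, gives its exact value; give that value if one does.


Canonical form: C = 5/6 times 2F2 with upper {-4, -2/3}, lower {-1/4, 6}, x = 7/5. Verdict: terminating - no listed pattern fits, but -4 in the upper list cuts the series at k = 4; direct evaluation. Value: -53476981/54128250.

First insight: x = (7/5) and the denominator's factorial ratio (C = 5/6, x = 7/5) is a lower Pochhammer.
Adjacent-term ratio: r(k) = (7/5) * (k-4) (k-2/3) / [(k-1/4) (k+6) (k+1)] - poly over poly, x = (7/5) from leading terms; C = 5/6 at k = 0.


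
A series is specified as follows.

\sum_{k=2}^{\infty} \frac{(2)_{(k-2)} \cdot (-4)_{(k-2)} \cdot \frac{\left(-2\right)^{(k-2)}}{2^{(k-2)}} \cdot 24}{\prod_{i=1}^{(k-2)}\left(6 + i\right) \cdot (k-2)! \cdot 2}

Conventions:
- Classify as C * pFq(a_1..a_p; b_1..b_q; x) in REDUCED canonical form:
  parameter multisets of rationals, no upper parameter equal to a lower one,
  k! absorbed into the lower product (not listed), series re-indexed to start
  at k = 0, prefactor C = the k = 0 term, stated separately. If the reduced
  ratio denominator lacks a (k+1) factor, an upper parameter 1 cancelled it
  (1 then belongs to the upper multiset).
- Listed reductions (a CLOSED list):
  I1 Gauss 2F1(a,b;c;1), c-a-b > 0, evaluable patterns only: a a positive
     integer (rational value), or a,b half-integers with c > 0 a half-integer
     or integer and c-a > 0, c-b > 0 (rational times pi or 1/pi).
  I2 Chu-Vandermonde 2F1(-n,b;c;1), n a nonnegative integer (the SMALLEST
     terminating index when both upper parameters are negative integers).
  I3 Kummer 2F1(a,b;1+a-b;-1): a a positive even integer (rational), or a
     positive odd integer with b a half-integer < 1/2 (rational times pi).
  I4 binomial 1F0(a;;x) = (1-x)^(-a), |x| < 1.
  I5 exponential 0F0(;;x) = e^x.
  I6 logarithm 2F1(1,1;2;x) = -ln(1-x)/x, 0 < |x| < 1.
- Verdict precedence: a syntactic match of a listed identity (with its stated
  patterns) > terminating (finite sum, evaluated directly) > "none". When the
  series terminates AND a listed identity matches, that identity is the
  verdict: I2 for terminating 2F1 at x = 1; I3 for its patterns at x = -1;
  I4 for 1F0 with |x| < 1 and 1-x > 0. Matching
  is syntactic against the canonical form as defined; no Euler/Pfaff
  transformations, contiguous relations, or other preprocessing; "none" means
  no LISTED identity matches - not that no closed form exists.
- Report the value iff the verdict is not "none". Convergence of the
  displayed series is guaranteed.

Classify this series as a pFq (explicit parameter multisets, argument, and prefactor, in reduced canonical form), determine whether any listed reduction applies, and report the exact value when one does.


Classification (C = 12): 2F1 with upper {-4, 2}, lower {7}, argument x = -1. Verdict: Kummer (I3) fires (x = -1; c = 7 equals 1+a-b for upper {-4, 2}: listed pattern). Sum: 36.

First insight: t_0 being 12, the two k-th powers (prefactor 12) combine into one argument.
Term ratio: r(k) = -1 * (k-4) (k+2) / [(k+7) (k+1)] ; factor over Q: parameters, x = -1, and C = 12.


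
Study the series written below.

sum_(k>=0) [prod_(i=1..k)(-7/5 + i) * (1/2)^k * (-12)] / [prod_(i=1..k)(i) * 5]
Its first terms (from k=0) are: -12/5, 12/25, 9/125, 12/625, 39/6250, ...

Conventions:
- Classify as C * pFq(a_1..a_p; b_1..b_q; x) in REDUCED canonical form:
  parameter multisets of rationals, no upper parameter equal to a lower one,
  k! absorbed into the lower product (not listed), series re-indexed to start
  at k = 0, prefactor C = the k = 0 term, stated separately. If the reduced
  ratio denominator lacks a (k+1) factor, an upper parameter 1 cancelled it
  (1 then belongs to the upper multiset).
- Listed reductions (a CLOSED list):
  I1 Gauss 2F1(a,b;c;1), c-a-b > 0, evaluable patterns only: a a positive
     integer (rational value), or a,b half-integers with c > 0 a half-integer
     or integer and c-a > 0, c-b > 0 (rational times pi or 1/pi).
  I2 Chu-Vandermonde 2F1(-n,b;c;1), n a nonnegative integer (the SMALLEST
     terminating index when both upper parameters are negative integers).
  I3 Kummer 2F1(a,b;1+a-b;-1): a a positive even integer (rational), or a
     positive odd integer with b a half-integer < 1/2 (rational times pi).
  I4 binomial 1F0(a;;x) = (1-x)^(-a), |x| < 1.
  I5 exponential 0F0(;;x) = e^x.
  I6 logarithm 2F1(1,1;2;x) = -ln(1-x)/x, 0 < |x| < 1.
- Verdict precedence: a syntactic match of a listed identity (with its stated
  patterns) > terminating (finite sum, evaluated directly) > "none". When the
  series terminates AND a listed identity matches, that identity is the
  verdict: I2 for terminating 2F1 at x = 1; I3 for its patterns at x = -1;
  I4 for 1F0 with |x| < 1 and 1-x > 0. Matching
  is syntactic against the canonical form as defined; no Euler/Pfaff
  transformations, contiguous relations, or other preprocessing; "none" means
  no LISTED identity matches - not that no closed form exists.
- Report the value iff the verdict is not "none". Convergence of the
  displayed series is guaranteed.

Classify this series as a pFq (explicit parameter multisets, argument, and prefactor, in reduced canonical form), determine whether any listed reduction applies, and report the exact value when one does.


Structural cue: with t_0 = -12/5, the product of the first k integers (prefactor -12/5) is k!.
Adjacent-term ratio: r(k) = (1/2) * (k-2/5) / [(k+1)] - poly over poly, x = (1/2) from leading terms; C = -12/5 at k = 0.

Classification (C = -12/5): 1F0 with upper {-2/5}, lower {-}, argument x = 1/2. Verdict: binomial (I4) applies (the 1F0 binomial series: exponent 2/5, x = 1/2). Value: (-12/5) * (1/2)^(2/5).


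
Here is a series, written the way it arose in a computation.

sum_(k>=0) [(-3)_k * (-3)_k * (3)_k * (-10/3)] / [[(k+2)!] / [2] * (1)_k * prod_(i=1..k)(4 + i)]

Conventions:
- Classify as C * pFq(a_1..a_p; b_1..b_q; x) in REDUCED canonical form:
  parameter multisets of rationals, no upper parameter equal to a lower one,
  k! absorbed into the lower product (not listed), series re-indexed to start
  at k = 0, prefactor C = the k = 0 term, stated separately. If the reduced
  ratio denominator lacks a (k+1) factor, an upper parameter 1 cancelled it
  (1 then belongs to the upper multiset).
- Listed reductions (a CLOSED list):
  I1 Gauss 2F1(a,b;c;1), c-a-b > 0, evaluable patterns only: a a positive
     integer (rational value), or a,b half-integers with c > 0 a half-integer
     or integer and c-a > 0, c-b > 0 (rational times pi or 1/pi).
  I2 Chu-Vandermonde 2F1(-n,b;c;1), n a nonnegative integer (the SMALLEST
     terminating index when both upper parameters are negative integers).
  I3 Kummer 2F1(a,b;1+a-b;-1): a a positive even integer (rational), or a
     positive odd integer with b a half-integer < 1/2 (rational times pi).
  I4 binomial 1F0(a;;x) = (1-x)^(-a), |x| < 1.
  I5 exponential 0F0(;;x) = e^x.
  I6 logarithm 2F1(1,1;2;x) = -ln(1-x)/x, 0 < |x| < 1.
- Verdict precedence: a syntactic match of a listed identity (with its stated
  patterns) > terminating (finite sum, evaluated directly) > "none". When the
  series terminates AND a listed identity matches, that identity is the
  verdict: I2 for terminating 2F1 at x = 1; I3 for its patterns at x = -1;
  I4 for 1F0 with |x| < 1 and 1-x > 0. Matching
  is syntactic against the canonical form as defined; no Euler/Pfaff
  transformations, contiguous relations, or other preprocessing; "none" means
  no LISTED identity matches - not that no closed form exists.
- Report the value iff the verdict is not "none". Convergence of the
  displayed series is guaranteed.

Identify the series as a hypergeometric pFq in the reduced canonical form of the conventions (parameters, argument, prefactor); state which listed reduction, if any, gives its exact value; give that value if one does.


The series (x = 1) is 2F1: upper {-3, -3}, lower {5}, prefactor -10/3. Verdict at x = 1: the Chu-Vandermonde identity I2 matches (terminating 2F1 at x = 1 with n = 3, b = -3, c = 5). Value: -80/7.

The tell: t_0 being -10/3, (1)_k (C = -10/3) is k! itself.
Ratio: r(k) = 1 * (k-3) (k-3) / [(k+5) (k+1)] - poly over poly, x = 1 from leading terms; C = -10/3 at k = 0.


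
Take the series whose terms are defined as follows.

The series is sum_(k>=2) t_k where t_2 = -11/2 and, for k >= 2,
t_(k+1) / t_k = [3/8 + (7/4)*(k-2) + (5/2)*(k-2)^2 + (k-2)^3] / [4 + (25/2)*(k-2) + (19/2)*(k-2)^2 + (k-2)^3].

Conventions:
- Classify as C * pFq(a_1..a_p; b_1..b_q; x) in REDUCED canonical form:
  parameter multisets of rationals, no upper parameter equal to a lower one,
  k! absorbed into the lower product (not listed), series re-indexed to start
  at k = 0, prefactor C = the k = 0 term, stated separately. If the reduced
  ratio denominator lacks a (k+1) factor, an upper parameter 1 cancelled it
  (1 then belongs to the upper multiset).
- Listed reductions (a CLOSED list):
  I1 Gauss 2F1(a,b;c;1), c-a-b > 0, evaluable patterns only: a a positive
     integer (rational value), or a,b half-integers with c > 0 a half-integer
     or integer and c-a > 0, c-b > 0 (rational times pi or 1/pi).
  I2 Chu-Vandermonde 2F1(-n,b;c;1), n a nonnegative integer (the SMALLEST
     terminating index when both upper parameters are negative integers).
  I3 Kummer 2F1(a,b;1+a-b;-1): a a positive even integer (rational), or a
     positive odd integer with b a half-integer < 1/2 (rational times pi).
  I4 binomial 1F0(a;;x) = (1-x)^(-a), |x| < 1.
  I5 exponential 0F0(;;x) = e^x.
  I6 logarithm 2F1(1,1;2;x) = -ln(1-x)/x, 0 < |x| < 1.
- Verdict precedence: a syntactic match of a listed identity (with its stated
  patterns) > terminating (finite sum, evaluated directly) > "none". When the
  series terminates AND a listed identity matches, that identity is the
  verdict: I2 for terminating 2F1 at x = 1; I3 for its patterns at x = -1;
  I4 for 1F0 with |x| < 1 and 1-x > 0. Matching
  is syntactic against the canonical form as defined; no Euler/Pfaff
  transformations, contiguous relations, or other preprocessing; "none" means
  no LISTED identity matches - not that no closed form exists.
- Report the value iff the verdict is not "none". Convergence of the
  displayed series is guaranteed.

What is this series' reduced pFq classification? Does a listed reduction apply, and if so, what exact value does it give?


x = 1 here; the reduced form reads 2F1, upper {1/2, 3/2}, lower {8}, C = -11/2. Verdict: this is the half-integer Gauss pattern (I1) (x = 1; upper {1/2, 3/2} half-integers, c = 8 in the evaluable pattern). Value: (-524288/27027) / pi.

Structural cue: with t_0 = -11/2, factor the ratio over Q (C = -11/2, x = 1): negated roots = parameters.
Adjacent-term ratio: r(k) = 1 * (k+1/2) (k+3/2) / [(k+8) (k+1)] - rational in k. x = 1; t_0 = -11/2; negate the roots.


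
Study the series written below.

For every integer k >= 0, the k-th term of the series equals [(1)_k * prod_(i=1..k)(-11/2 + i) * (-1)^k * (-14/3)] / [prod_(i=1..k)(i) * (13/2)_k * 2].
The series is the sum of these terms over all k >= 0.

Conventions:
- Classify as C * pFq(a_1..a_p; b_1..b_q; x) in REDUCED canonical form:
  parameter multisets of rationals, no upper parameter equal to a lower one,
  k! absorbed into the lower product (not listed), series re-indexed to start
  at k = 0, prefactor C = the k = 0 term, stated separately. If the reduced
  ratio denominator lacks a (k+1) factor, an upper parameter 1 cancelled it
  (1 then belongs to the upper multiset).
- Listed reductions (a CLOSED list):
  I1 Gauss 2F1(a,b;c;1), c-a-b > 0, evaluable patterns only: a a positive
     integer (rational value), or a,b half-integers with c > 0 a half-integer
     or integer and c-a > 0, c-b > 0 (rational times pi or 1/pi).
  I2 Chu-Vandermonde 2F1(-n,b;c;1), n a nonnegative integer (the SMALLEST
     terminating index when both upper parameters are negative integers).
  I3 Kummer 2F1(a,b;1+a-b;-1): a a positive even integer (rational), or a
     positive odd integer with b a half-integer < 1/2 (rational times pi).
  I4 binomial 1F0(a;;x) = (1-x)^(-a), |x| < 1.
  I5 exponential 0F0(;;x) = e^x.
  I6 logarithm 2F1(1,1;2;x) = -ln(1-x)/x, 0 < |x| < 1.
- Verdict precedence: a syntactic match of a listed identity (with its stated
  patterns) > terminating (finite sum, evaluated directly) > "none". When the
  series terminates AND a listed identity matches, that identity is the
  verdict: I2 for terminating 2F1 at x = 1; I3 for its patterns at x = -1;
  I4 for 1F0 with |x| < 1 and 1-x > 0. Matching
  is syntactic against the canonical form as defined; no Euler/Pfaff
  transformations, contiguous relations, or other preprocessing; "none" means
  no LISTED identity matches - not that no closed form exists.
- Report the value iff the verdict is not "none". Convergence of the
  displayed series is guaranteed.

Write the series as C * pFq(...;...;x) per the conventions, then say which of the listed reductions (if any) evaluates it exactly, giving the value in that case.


Reduced: x = -1, 2F1, upper = {-9/2, 1}, lower = {13/2}, C = -7/3. Verdict: Kummer (I3) applies (x = -1; c = 13/2 equals 1+a-b for upper {-9/2, 1}: listed pattern). Sum: (-1617/1024) * pi.

Structural cue: t_0 = -7/3 here, and the constant factors (C = -7/3) combine into one prefactor.
Adjacent-term ratio: r(k) = (-1) * (k-9/2) (k+1) / [(k+13/2) (k+1)] - poly over poly, x = (-1) from leading terms; C = -7/3 at k = 0.


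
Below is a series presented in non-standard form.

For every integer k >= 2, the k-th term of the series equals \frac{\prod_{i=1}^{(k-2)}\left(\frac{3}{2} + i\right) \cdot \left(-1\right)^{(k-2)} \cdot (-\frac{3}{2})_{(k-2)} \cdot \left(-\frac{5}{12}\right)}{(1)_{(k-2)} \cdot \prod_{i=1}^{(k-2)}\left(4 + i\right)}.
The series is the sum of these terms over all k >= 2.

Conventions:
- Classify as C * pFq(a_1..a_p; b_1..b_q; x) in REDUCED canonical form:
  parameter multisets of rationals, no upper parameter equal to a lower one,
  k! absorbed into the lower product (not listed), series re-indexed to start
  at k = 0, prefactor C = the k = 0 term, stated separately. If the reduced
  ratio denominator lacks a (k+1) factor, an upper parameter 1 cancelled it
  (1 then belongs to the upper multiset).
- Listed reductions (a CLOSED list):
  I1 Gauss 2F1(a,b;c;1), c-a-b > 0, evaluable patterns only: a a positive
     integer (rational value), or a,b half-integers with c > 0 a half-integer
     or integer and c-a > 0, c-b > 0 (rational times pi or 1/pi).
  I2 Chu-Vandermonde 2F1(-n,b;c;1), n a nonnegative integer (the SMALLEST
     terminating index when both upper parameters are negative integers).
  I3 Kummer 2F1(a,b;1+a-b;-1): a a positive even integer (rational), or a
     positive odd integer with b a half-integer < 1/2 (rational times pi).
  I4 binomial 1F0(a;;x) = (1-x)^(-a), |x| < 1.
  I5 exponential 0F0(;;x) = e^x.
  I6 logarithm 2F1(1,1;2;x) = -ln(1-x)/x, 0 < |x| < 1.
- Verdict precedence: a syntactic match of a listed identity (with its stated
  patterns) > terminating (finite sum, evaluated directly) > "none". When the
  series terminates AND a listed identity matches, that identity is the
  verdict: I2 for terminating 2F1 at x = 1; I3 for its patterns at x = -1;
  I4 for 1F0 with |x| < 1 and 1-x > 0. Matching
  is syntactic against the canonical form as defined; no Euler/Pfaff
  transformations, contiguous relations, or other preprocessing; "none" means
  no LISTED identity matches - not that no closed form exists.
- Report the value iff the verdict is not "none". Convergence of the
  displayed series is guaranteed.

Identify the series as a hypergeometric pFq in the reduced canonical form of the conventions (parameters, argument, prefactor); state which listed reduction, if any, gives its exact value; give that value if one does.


This is -\frac{5}{12} * 2F1(-\frac{3}{2}, \frac{5}{2}; 5; -1) in reduced canonical form. Verdict: none (x = -1): each listed identity misses the multisets {-\frac{3}{2}, \frac{5}{2}} ; {5}.

Key observation: t_0 = -\frac{5}{12} here, and the lower running product (C = -5/12, x = -1) is a rising factorial.
Term ratio: r(k) = -1 * (k-\frac{3}{2}) (k+\frac{5}{2}) / [(k+5) (k+1)] - rational; roots negated = parameters, x = -1, C = -\frac{5}{12}.


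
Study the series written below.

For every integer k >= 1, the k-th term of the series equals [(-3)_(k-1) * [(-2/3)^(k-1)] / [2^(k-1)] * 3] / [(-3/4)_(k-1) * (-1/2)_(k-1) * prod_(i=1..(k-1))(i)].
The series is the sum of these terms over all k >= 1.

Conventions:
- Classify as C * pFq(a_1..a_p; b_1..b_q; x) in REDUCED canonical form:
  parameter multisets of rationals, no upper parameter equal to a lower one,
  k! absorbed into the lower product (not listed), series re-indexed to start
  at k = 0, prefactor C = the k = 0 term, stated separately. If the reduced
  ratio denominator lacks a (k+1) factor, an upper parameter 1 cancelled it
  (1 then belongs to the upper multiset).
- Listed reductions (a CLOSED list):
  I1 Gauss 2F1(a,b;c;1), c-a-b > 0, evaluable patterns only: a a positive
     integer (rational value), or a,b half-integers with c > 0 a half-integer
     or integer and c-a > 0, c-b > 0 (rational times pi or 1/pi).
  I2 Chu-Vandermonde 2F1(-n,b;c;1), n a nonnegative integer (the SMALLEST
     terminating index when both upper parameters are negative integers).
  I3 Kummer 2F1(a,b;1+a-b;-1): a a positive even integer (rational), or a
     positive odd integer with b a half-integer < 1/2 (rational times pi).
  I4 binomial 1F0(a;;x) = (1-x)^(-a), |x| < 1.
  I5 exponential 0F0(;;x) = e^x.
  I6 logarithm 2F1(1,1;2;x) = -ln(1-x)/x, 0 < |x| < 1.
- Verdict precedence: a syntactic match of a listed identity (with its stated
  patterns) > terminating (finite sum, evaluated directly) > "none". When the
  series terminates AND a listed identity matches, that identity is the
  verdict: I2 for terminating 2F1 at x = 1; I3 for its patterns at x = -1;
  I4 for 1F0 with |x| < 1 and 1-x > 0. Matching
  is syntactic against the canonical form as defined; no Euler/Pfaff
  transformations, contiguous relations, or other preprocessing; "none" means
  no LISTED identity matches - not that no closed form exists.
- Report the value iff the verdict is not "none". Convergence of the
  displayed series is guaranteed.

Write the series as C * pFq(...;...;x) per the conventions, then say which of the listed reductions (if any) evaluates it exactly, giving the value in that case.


x = -1/3 here; the reduced form reads 1F2, upper {-3}, lower {-3/4, -1/2}, C = 3. Verdict: terminating (-3 upstairs). 4 nonzero terms in all; added directly. Sum: 13607/405.

The tell: t_0 being 3, the product of the first k integers (C = 3) is k!.
Consecutive-term ratio: r(k) = (-1/3) * (k-3) / [(k-3/4) (k-1/2) (k+1)] - poly over poly, x = (-1/3) from leading terms; C = 3 at k = 0.


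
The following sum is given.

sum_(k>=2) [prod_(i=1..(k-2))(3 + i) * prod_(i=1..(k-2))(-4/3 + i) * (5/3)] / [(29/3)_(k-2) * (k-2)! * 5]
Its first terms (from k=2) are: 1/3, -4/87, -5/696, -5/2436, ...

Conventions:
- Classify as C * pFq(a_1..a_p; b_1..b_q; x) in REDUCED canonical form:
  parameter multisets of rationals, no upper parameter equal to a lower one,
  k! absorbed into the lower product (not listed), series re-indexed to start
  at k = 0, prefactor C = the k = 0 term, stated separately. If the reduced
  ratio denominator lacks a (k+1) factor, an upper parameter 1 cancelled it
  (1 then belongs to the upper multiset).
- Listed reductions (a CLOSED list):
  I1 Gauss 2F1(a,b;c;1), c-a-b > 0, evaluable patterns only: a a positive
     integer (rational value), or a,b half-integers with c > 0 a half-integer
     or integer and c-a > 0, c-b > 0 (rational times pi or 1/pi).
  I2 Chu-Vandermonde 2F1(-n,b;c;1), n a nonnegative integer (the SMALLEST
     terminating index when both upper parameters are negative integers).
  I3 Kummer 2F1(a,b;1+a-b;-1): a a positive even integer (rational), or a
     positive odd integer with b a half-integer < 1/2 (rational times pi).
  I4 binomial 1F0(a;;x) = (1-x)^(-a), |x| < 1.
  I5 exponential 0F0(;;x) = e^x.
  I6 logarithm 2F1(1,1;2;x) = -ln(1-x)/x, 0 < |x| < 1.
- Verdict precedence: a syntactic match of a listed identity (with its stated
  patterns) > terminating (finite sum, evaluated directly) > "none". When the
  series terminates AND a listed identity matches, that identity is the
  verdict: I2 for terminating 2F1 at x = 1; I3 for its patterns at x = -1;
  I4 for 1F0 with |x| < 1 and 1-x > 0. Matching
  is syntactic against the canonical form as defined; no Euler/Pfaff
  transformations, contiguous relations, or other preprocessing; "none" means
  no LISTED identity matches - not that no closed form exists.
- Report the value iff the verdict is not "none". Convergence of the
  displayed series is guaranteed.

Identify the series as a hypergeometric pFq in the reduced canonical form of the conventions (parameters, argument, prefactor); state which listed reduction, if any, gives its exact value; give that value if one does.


Reduced: x = 1, 2F1, upper = {-1/3, 4}, lower = {29/3}, C = 1/3. Verdict (x = 1): the Gauss summation I1 applies (x = 1: the Gamma ratio telescopes since c-a-b = 6 > 0 and a = 4 in Z>0). Its exact value is 25415/91854.

Key step: from the first term 1/3: the running product (prefactor 1/3) telescopes to a rising factorial.
Ratio: r(k) = 1 * (k-1/3) (k+4) / [(k+29/3) (k+1)] ; factor over Q: parameters, x = 1, and C = 1/3.


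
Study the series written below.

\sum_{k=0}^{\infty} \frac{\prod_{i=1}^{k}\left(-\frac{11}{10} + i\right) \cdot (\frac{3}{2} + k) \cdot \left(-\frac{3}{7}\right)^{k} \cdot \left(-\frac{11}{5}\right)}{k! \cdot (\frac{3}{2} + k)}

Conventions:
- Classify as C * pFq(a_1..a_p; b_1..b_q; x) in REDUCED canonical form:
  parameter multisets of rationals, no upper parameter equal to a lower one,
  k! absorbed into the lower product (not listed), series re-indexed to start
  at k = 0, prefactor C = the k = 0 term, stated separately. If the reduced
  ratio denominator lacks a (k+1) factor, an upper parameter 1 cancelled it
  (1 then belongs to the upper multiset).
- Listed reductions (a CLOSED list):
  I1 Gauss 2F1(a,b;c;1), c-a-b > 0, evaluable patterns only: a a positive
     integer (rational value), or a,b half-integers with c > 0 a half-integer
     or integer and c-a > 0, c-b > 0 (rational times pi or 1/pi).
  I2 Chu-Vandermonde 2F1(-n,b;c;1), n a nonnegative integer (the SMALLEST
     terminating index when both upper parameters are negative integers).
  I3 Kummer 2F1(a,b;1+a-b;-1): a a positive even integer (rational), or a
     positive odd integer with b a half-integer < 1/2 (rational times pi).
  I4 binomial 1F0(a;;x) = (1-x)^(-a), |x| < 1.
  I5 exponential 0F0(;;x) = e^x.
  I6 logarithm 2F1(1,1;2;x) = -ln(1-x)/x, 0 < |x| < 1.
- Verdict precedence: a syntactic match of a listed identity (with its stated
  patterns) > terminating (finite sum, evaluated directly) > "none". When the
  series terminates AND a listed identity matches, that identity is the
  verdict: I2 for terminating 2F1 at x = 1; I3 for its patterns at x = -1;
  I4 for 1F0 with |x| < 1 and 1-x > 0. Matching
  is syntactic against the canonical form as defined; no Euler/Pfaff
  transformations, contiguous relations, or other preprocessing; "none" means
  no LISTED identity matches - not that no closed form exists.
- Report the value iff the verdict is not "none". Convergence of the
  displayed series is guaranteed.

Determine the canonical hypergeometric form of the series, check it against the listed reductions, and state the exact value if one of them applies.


With C = -\frac{11}{5}: the canonical form is 1F0(-\frac{1}{10}; -; -\frac{3}{7}). Verdict: the binomial series (I4) fires (the 1F0 binomial series: exponent 1/10, x = -\frac{3}{7}). Value: \left(-\frac{11}{5}\right) \cdot \left(\frac{10}{7}\right)^{\frac{1}{10}}.

The tell: t_0 = -\frac{11}{5} here, and the running product (C = -11/5, x = -3/7) telescopes to a rising factorial.
Ratio: r(k) = -\frac{3}{7} * (k-\frac{1}{10}) / [(k+1)] ; factor over Q: parameters, x = -\frac{3}{7}, and C = -\frac{11}{5}.
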